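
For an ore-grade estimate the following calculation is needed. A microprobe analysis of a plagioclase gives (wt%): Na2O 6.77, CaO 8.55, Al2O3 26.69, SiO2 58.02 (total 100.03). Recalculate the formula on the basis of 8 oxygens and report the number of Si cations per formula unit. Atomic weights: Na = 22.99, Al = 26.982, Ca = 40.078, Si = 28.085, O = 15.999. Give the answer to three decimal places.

6.77 wt% Na2O ÷ 61.979 g/mol = 0.10923 mol, giving 0.21846 Na and 0.10923 O.
8.55 wt% CaO ÷ 56.077 g/mol = 0.15247 mol, giving 0.15247 Ca and 0.15247 O.
26.69 wt% Al2O3 ÷ 101.961 g/mol = 0.26177 mol, giving 0.52354 Al and 0.78531 O.
58.02 wt% SiO2 ÷ 60.083 g/mol = 0.96566 mol, giving 0.96566 Si and 1.93132 O.
Oxygen sums to 2.97833; scaling by 8/2.97833 = 2.68607 puts the formula on 8 O.
Si: 0.96566 × 2.68607 = 2.594 atoms per formula unit.

2.594 Si apfu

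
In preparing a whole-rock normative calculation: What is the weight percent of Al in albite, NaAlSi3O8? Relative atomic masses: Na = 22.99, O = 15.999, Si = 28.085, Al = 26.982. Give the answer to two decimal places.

Molar mass of NaAlSi3O8: 1*22.99 + 1*26.982 + 3*28.085 + 8*15.999 = 262.219 g/mol.
Mass of Al per formula unit: 1 × 26.982 = 26.982 g.
Weight fraction Al = 26.982 / 262.219 = 0.1029.

10.29 mass %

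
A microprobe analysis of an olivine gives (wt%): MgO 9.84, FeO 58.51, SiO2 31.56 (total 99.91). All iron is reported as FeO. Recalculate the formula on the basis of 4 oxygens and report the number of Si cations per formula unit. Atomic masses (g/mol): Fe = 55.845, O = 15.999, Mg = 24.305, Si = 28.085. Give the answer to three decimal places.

MgO: 9.84/40.304 = 0.24414 mol → 0.24414 mol Mg, 0.24414 mol O.
FeO: 58.51/71.844 = 0.81440 mol → 0.81440 mol Fe, 0.81440 mol O.
SiO2: 31.56/60.083 = 0.52527 mol → 0.52527 mol Si, 1.05054 mol O.
Total oxygen = 2.10908 mol. Normalization factor = 4/2.10908 = 1.89656.
Si per 4 O = 0.52527 × 1.89656 = 0.996.

0.996 Si apfu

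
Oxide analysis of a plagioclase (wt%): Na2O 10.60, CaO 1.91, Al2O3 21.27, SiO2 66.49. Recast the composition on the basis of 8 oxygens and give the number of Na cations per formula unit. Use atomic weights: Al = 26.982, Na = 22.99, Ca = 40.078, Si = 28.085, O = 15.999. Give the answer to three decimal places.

0.899 Na apfu

Na2O: 10.60/61.979 = 0.17103 mol → 0.34206 mol Na, 0.17103 mol O.
CaO: 1.91/56.077 = 0.03406 mol → 0.03406 mol Ca, 0.03406 mol O.
Al2O3: 21.27/101.961 = 0.20861 mol → 0.41722 mol Al, 0.62583 mol O.
SiO2: 66.49/60.083 = 1.10664 mol → 1.10664 mol Si, 2.21328 mol O.
Total oxygen = 3.04420 mol. Normalization factor = 8/3.04420 = 2.62795.
Na per 8 O = 0.34206 × 2.62795 = 0.899.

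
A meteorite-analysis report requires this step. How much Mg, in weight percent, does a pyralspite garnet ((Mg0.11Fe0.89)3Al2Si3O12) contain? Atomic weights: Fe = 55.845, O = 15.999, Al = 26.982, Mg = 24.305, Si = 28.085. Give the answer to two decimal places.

1.65 weight percent

Molar mass of (Mg0.11Fe0.89)3Al2Si3O12: 0.33*24.305 + 2.67*55.845 + 2*26.982 + 3*28.085 + 12*15.999 = 487.334 g/mol.
Mass of Mg per formula unit: 0.33 × 24.305 = 8.021 g.
Weight fraction Mg = 8.021 / 487.334 = 0.0165.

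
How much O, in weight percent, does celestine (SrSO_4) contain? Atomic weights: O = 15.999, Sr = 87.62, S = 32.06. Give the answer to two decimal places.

34.84 weight percent

Molar mass of SrSO_4: 1*87.62 + 1*32.06 + 4*15.999 = 183.676 g/mol.
Mass of O per formula unit: 4 × 15.999 = 63.996 g.
Weight fraction O = 63.996 / 183.676 = 0.3484.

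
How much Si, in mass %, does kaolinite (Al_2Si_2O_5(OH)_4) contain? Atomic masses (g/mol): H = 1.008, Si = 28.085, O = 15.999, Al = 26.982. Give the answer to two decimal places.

21.76 mass %

Molar mass of Al_2Si_2O_5(OH)_4: 2*26.982 + 2*28.085 + 9*15.999 + 4*1.008 = 258.157 g/mol.
Mass of Si per formula unit: 2 × 28.085 = 56.170 g.
Weight fraction Si = 56.170 / 258.157 = 0.2176.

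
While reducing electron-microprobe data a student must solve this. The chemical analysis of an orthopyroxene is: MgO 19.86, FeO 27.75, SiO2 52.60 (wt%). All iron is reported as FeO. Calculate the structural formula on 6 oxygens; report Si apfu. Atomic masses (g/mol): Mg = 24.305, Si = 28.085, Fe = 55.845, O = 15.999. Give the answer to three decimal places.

1.997 Si apfu

MgO: 19.86/40.304 = 0.49276 mol → 0.49276 mol Mg, 0.49276 mol O.
FeO: 27.75/71.844 = 0.38625 mol → 0.38625 mol Fe, 0.38625 mol O.
SiO2: 52.60/60.083 = 0.87546 mol → 0.87546 mol Si, 1.75092 mol O.
Total oxygen = 2.62993 mol. Normalization factor = 6/2.62993 = 2.28143.
Si per 6 O = 0.87546 × 2.28143 = 1.997.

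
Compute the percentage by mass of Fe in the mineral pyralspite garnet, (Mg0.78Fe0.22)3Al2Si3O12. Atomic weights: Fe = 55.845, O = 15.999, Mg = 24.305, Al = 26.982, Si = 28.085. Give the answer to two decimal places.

Formula mass = 2.34·24.305 + 0.66·55.845 + 2·26.982 + 3·28.085 + 12·15.999 = 423.938 g/mol, of which 36.858 g is Fe.
So Fe makes up 36.858/423.938 = 0.0869 of the mass, i.e. 8.69%.

8.69 weight percent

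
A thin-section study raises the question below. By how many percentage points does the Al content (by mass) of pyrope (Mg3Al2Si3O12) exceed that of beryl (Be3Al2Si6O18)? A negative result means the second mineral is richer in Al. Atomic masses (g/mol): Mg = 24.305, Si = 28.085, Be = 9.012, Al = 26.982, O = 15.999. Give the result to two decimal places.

First mineral: 53.964 g Al in 403.122 g formula = 13.39 wt% Al.
Second mineral: 53.964 g Al in 537.492 g formula = 10.04 wt% Al.
13.39% − 10.04% gives a difference of 3.35 percentage points.

3.35 percentage points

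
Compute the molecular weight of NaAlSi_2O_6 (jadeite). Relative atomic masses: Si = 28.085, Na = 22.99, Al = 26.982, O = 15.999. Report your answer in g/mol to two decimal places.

202.14 g/mol

The formula mass is the sum 1·22.99 + 1·26.982 + 2·28.085 + 6·15.999.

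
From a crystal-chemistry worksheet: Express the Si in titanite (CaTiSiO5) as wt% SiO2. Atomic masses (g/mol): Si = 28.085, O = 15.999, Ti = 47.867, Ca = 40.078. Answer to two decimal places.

M(CaTiSiO5) = 196.025 g/mol; M(SiO2) = 60.083 g/mol.
Moles SiO2 per formula unit = 1 Si ÷ 1 = 1.0000.
SiO2 fraction = (1.0000 × 60.083) / 196.025 = 60.083/196.025 = 0.3065.

30.65 wt%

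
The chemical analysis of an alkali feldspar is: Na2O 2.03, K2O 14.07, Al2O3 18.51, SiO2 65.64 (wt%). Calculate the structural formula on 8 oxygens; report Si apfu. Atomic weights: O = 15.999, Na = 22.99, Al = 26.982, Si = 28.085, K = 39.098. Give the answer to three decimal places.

Na2O: 2.03/61.979 = 0.03275 mol → 0.06550 mol Na, 0.03275 mol O.
K2O: 14.07/94.195 = 0.14937 mol → 0.29874 mol K, 0.14937 mol O.
Al2O3: 18.51/101.961 = 0.18154 mol → 0.36308 mol Al, 0.54462 mol O.
SiO2: 65.64/60.083 = 1.09249 mol → 1.09249 mol Si, 2.18498 mol O.
Total oxygen = 2.91172 mol. Normalization factor = 8/2.91172 = 2.74752.
Si per 8 O = 1.09249 × 2.74752 = 3.002.

3.002 Si apfu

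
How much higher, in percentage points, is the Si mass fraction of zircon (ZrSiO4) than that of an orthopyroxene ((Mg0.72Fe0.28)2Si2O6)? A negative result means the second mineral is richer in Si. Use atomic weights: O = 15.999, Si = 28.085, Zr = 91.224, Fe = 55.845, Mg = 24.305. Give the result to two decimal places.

-10.39 percentage points

First mineral: 28.085 g Si in 183.305 g formula = 15.32 wt% Si.
Second mineral: 56.170 g Si in 218.436 g formula = 25.71 wt% Si.
15.32% − 25.71% gives a difference of -10.39 percentage points.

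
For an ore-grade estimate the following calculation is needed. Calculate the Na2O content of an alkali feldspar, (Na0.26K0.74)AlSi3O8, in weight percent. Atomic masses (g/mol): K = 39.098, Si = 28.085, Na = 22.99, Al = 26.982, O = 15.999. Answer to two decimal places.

2.94 wt%

Formula mass = 274.139 g/mol.
0.26 Na → 0.1300 mol Na2O per formula unit; M(Na2O) = 61.979, so Na2O mass = 8.057 g.
8.057/274.139 × 100 = 2.94 wt%.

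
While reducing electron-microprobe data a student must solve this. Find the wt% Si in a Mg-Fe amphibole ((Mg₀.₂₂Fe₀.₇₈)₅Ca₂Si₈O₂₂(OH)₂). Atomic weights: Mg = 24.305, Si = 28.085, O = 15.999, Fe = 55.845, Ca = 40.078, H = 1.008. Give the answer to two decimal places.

Molar mass of (Mg₀.₂₂Fe₀.₇₈)₅Ca₂Si₈O₂₂(OH)₂: 1.10·24.305 + 3.90·55.845 + 2·40.078 + 8·28.085 + 24·15.999 + 2·1.008 = 935.359 g/mol.
Mass of Si per formula unit: 8 × 28.085 = 224.680 g.
Weight fraction Si = 224.680 / 935.359 = 0.2402.

24.02 wt%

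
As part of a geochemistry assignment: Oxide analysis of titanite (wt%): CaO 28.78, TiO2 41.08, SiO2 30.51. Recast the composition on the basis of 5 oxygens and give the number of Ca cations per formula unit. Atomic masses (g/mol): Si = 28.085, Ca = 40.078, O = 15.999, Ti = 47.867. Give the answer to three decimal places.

1.003 Ca apfu

CaO: 28.78/56.077 = 0.51322 mol → 0.51322 mol Ca, 0.51322 mol O.
TiO2: 41.08/79.865 = 0.51437 mol → 0.51437 mol Ti, 1.02874 mol O.
SiO2: 30.51/60.083 = 0.50780 mol → 0.50780 mol Si, 1.01560 mol O.
Total oxygen = 2.55756 mol. Normalization factor = 5/2.55756 = 1.95499.
Ca per 5 O = 0.51322 × 1.95499 = 1.003.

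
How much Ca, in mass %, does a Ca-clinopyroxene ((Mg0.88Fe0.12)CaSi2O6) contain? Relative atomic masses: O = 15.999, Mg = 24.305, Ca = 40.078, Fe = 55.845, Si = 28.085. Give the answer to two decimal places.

18.19 mass %

Molar mass of (Mg0.88Fe0.12)CaSi2O6: 0.88*24.305 + 0.12*55.845 + 1*40.078 + 2*28.085 + 6*15.999 = 220.332 g/mol.
Mass of Ca per formula unit: 1 × 40.078 = 40.078 g.
Weight fraction Ca = 40.078 / 220.332 = 0.1819.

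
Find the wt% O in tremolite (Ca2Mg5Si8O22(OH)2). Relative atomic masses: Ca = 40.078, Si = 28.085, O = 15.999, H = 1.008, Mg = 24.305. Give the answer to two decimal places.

47.27 mass %

Molar mass of Ca2Mg5Si8O22(OH)2: 2×40.078 + 5×24.305 + 8×28.085 + 24×15.999 + 2×1.008 = 812.353 g/mol.
Mass of O per formula unit: 24 × 15.999 = 383.976 g.
Weight fraction O = 383.976 / 812.353 = 0.4727.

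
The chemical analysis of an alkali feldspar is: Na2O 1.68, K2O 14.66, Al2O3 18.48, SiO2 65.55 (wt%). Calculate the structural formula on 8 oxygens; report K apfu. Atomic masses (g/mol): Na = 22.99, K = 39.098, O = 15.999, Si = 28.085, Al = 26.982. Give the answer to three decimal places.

Na2O: 1.68/61.979 = 0.02711 mol → 0.05422 mol Na, 0.02711 mol O.
K2O: 14.66/94.195 = 0.15563 mol → 0.31126 mol K, 0.15563 mol O.
Al2O3: 18.48/101.961 = 0.18125 mol → 0.36250 mol Al, 0.54375 mol O.
SiO2: 65.55/60.083 = 1.09099 mol → 1.09099 mol Si, 2.18198 mol O.
Total oxygen = 2.90847 mol. Normalization factor = 8/2.90847 = 2.75059.
K per 8 O = 0.31126 × 2.75059 = 0.856.

0.856 K apfu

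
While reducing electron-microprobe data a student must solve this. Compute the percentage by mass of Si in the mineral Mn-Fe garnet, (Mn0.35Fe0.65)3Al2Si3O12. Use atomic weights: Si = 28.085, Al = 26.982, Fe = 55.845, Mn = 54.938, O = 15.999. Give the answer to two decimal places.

16.96 wt%

Molar mass of (Mn0.35Fe0.65)3Al2Si3O12: 1.05*54.938 + 1.95*55.845 + 2*26.982 + 3*28.085 + 12*15.999 = 496.790 g/mol.
Mass of Si per formula unit: 3 × 28.085 = 84.255 g.
Weight fraction Si = 84.255 / 496.790 = 0.1696.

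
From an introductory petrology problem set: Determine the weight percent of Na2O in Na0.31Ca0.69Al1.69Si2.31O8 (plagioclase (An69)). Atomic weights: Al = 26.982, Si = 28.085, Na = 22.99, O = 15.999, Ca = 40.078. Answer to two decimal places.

M(Na0.31Ca0.69Al1.69Si2.31O8) = 273.249 g/mol; M(Na2O) = 61.979 g/mol.
Moles Na2O per formula unit = 0.31 Na ÷ 2 = 0.1550.
Na2O fraction = (0.1550 × 61.979) / 273.249 = 9.607/273.249 = 0.0352.

3.52 wt%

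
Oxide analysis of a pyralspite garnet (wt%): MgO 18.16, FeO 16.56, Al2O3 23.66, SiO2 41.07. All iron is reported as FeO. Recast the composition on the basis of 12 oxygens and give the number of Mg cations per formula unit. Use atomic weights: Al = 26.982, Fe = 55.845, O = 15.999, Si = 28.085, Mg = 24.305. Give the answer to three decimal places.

18.16 wt% MgO ÷ 40.304 g/mol = 0.45058 mol, giving 0.45058 Mg and 0.45058 O.
16.56 wt% FeO ÷ 71.844 g/mol = 0.23050 mol, giving 0.23050 Fe and 0.23050 O.
23.66 wt% Al2O3 ÷ 101.961 g/mol = 0.23205 mol, giving 0.46410 Al and 0.69615 O.
41.07 wt% SiO2 ÷ 60.083 g/mol = 0.68355 mol, giving 0.68355 Si and 1.36710 O.
Oxygen sums to 2.74433; scaling by 12/2.74433 = 4.37265 puts the formula on 12 O.
Mg: 0.45058 × 4.37265 = 1.970 atoms per formula unit.

1.970 Mg apfu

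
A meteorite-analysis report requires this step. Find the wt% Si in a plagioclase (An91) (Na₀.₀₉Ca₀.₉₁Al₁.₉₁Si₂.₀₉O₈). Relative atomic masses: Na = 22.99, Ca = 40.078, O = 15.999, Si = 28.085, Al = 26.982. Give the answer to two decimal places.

Formula mass = 0.09*22.99 + 0.91*40.078 + 1.91*26.982 + 2.09*28.085 + 8*15.999 = 276.765 g/mol, of which 58.698 g is Si.
So Si makes up 58.698/276.765 = 0.2121 of the mass, i.e. 21.21%.

21.21 mass %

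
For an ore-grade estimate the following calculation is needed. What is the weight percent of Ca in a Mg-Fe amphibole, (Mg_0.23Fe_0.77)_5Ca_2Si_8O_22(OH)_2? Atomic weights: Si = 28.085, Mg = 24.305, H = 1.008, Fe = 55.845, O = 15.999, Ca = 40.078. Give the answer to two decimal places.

M((Mg_0.23Fe_0.77)_5Ca_2Si_8O_22(OH)_2) = 933.782 g/mol.
Ca contributes 2 × 40.078 = 80.156 g per mole.
80.156/933.782 = 0.0858 → 8.58%.

8.58 mass %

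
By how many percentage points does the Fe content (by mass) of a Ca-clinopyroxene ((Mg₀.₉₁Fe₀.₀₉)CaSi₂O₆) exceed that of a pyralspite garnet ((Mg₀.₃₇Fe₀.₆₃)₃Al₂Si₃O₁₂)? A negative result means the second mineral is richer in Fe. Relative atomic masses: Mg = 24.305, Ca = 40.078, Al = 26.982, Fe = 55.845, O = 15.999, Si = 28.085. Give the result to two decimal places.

-20.52 percentage points

First mineral: 5.026 g Fe in 219.386 g formula = 2.29 wt% Fe.
Second mineral: 105.547 g Fe in 462.733 g formula = 22.81 wt% Fe.
2.29% − 22.81% gives a difference of -20.52 percentage points.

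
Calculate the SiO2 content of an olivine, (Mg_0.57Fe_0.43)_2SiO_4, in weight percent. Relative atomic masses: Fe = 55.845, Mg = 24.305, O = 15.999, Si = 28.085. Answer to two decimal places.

M((Mg_0.57Fe_0.43)_2SiO_4) = 167.815 g/mol; M(SiO2) = 60.083 g/mol.
Moles SiO2 per formula unit = 1 Si ÷ 1 = 1.0000.
SiO2 fraction = (1.0000 × 60.083) / 167.815 = 60.083/167.815 = 0.3580.

35.80 wt%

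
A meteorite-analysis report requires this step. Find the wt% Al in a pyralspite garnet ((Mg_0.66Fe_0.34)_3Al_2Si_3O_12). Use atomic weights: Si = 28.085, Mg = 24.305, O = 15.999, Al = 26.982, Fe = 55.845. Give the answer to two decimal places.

M((Mg_0.66Fe_0.34)_3Al_2Si_3O_12) = 435.293 g/mol.
Al contributes 2 × 26.982 = 53.964 g per mole.
53.964/435.293 = 0.1240 → 12.40%.

12.40 wt%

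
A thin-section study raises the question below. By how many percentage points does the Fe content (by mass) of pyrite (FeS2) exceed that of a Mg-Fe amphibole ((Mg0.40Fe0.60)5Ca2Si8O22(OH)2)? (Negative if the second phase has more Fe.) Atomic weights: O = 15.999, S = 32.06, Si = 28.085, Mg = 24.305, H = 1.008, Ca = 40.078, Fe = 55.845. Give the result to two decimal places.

28.08 percentage points

Fe in FeS2: molar mass 119.965 g/mol; 1×55.845 = 55.845 g → 46.55 wt%.
Fe in (Mg0.40Fe0.60)5Ca2Si8O22(OH)2: molar mass 906.973 g/mol; 3×55.845 = 167.535 g → 18.47 wt%.
Difference = 46.55 − 18.47 = 28.08 percentage points.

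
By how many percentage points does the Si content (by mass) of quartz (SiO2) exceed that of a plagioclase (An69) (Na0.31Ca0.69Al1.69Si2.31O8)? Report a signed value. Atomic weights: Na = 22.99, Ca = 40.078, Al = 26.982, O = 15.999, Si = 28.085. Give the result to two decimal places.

M(SiO2) = 60.083 g/mol, so wt% Si = 28.085/60.083 × 100 = 46.74%.
M(Na0.31Ca0.69Al1.69Si2.31O8) = 273.249 g/mol, so wt% Si = 64.876/273.249 × 100 = 23.74%.
46.74 − 23.74 = 23.00 pp.

23.00 percentage points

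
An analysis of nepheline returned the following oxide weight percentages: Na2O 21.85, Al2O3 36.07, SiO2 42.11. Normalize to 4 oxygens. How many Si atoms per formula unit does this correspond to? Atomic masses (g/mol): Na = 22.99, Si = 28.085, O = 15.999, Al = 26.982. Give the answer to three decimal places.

Na2O: 21.85/61.979 = 0.35254 mol → 0.70508 mol Na, 0.35254 mol O.
Al2O3: 36.07/101.961 = 0.35376 mol → 0.70752 mol Al, 1.06128 mol O.
SiO2: 42.11/60.083 = 0.70086 mol → 0.70086 mol Si, 1.40172 mol O.
Total oxygen = 2.81554 mol. Normalization factor = 4/2.81554 = 1.42069.
Si per 4 O = 0.70086 × 1.42069 = 0.996.

0.996 Si apfu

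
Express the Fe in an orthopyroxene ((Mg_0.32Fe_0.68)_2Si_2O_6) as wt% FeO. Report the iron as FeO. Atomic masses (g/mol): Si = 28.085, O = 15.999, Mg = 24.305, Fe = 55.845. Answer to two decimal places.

40.10 wt%

Molar mass of (Mg_0.32Fe_0.68)_2Si_2O_6 = 0.64·24.305 + 1.36·55.845 + 2·28.085 + 6·15.999 = 243.668 g/mol.
Each formula unit contains 1.36 Fe, equivalent to 1.36/1 = 1.3600 mol FeO.
M(FeO) = 1×55.845 + 1×15.999 = 71.844 g/mol.
Mass of FeO per formula unit = 1.3600 × 71.844 = 97.708 g.
FeO wt% = 97.708 / 243.668 × 100 = 40.10%.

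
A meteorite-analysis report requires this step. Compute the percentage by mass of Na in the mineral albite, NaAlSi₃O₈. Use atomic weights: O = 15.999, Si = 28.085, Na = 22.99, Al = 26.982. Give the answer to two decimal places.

8.77 mass %

Formula mass = 1×22.99 + 1×26.982 + 3×28.085 + 8×15.999 = 262.219 g/mol, of which 22.990 g is Na.
So Na makes up 22.990/262.219 = 0.0877 of the mass, i.e. 8.77%.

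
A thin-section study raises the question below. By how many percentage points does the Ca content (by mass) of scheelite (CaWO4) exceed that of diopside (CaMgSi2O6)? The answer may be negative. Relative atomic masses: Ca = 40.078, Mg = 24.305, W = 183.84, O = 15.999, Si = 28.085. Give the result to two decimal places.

-4.59 percentage points

First mineral: 40.078 g Ca in 287.914 g formula = 13.92 wt% Ca.
Second mineral: 40.078 g Ca in 216.547 g formula = 18.51 wt% Ca.
13.92% − 18.51% gives a difference of -4.59 percentage points.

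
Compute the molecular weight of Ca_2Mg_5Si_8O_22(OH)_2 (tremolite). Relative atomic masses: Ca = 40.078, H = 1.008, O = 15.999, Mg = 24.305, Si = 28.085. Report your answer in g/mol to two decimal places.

M = 2×40.078 + 5×24.305 + 8×28.085 + 24×15.999 + 2×1.008

812.35 g/mol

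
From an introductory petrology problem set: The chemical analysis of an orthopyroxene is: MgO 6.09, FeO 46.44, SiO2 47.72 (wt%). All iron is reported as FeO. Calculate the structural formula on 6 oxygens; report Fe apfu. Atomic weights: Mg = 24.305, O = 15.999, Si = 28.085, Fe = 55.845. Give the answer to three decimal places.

1.626 Fe apfu

MgO (M=40.304): mol = 0.15110; Mg = 0.15110, O = 0.15110.
FeO (M=71.844): mol = 0.64640; Fe = 0.64640, O = 0.64640.
SiO2 (M=60.083): mol = 0.79423; Si = 0.79423, O = 1.58846.
ΣO = 2.38596; factor = 6/ΣO = 2.51471.
Fe apfu = 0.64640 × 2.51471 = 1.626.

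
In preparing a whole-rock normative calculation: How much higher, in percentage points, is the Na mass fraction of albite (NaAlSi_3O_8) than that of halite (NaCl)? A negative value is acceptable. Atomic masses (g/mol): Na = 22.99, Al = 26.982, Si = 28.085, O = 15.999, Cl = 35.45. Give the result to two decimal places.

-30.57 percentage points

M(NaAlSi_3O_8) = 262.219 g/mol, so wt% Na = 22.990/262.219 × 100 = 8.77%.
M(NaCl) = 58.440 g/mol, so wt% Na = 22.990/58.440 × 100 = 39.34%.
8.77 − 39.34 = -30.57 pp.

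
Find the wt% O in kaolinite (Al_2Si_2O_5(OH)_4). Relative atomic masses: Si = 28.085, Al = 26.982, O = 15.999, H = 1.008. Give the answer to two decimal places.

55.78 wt%

M(Al_2Si_2O_5(OH)_4) = 258.157 g/mol.
O contributes 9 × 15.999 = 143.991 g per mole.
143.991/258.157 = 0.5578 → 55.78%.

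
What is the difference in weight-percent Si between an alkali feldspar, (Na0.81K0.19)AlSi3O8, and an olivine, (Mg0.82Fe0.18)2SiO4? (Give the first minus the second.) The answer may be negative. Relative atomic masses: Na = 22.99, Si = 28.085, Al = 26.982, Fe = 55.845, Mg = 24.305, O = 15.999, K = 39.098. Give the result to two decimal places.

13.29 percentage points

First mineral: 84.255 g Si in 265.280 g formula = 31.76 wt% Si.
Second mineral: 28.085 g Si in 152.045 g formula = 18.47 wt% Si.
31.76% − 18.47% gives a difference of 13.29 percentage points.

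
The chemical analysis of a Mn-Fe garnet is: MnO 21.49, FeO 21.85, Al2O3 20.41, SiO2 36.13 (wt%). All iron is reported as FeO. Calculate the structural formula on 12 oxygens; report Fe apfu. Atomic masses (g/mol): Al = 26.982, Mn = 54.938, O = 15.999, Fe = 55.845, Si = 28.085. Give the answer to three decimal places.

1.514 Fe apfu

MnO: 21.49/70.937 = 0.30294 mol → 0.30294 mol Mn, 0.30294 mol O.
FeO: 21.85/71.844 = 0.30413 mol → 0.30413 mol Fe, 0.30413 mol O.
Al2O3: 20.41/101.961 = 0.20017 mol → 0.40034 mol Al, 0.60051 mol O.
SiO2: 36.13/60.083 = 0.60133 mol → 0.60133 mol Si, 1.20266 mol O.
Total oxygen = 2.41024 mol. Normalization factor = 12/2.41024 = 4.97876.
Fe per 12 O = 0.30413 × 4.97876 = 1.514.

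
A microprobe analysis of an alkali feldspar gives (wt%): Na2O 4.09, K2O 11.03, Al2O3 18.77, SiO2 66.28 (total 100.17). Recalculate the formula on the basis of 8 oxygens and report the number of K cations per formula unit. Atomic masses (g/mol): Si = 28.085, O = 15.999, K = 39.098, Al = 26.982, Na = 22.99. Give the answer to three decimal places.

0.637 K apfu

Na2O: 4.09/61.979 = 0.06599 mol → 0.13198 mol Na, 0.06599 mol O.
K2O: 11.03/94.195 = 0.11710 mol → 0.23420 mol K, 0.11710 mol O.
Al2O3: 18.77/101.961 = 0.18409 mol → 0.36818 mol Al, 0.55227 mol O.
SiO2: 66.28/60.083 = 1.10314 mol → 1.10314 mol Si, 2.20628 mol O.
Total oxygen = 2.94164 mol. Normalization factor = 8/2.94164 = 2.71957.
K per 8 O = 0.23420 × 2.71957 = 0.637.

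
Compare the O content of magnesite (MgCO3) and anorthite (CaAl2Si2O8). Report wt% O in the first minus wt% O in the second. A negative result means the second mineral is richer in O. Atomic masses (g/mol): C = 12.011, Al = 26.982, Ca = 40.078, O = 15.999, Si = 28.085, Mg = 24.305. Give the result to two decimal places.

First mineral: 47.997 g O in 84.313 g formula = 56.93 wt% O.
Second mineral: 127.992 g O in 278.204 g formula = 46.01 wt% O.
56.93% − 46.01% gives a difference of 10.92 percentage points.

10.92 percentage points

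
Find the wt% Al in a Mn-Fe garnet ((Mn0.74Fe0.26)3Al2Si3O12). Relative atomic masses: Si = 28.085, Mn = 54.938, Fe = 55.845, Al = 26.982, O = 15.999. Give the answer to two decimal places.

10.89 mass %

Formula mass = 2.22*54.938 + 0.78*55.845 + 2*26.982 + 3*28.085 + 12*15.999 = 495.728 g/mol, of which 53.964 g is Al.
So Al makes up 53.964/495.728 = 0.1089 of the mass, i.e. 10.89%.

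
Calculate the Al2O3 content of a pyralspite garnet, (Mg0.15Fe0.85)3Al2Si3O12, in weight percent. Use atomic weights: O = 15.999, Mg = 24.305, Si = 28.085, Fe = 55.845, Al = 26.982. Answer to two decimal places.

21.09 wt%

M((Mg0.15Fe0.85)3Al2Si3O12) = 483.549 g/mol; M(Al2O3) = 101.961 g/mol.
Moles Al2O3 per formula unit = 2 Al ÷ 2 = 1.0000.
Al2O3 fraction = (1.0000 × 101.961) / 483.549 = 101.961/483.549 = 0.2109.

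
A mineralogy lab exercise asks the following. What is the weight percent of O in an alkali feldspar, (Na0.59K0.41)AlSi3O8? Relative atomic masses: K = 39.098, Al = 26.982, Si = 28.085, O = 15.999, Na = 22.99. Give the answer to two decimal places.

Formula mass = 0.59·22.99 + 0.41·39.098 + 1·26.982 + 3·28.085 + 8·15.999 = 268.823 g/mol, of which 127.992 g is O.
So O makes up 127.992/268.823 = 0.4761 of the mass, i.e. 47.61%.

47.61 wt%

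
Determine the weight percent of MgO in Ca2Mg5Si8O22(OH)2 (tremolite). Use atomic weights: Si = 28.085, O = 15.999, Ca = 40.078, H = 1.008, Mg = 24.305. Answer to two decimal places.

Molar mass of Ca2Mg5Si8O22(OH)2 = 2·40.078 + 5·24.305 + 8·28.085 + 24·15.999 + 2·1.008 = 812.353 g/mol.
Each formula unit contains 5 Mg, equivalent to 5/1 = 5.0000 mol MgO.
M(MgO) = 1×24.305 + 1×15.999 = 40.304 g/mol.
Mass of MgO per formula unit = 5.0000 × 40.304 = 201.520 g.
MgO wt% = 201.520 / 812.353 × 100 = 24.81%.

24.81 wt%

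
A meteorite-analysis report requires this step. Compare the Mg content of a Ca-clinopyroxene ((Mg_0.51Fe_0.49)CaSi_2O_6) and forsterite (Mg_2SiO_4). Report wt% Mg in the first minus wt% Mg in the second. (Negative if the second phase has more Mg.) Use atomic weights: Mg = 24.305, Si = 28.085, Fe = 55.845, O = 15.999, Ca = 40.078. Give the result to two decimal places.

-29.21 percentage points

First mineral: 12.396 g Mg in 232.002 g formula = 5.34 wt% Mg.
Second mineral: 48.610 g Mg in 140.691 g formula = 34.55 wt% Mg.
5.34% − 34.55% gives a difference of -29.21 percentage points.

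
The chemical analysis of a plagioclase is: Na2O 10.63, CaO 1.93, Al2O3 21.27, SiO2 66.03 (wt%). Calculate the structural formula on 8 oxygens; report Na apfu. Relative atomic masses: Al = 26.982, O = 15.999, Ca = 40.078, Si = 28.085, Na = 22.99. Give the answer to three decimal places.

Na2O (M=61.979): mol = 0.17151; Na = 0.34302, O = 0.17151.
CaO (M=56.077): mol = 0.03442; Ca = 0.03442, O = 0.03442.
Al2O3 (M=101.961): mol = 0.20861; Al = 0.41722, O = 0.62583.
SiO2 (M=60.083): mol = 1.09898; Si = 1.09898, O = 2.19796.
ΣO = 3.02972; factor = 8/ΣO = 2.64051.
Na apfu = 0.34302 × 2.64051 = 0.906.

0.906 Na apfu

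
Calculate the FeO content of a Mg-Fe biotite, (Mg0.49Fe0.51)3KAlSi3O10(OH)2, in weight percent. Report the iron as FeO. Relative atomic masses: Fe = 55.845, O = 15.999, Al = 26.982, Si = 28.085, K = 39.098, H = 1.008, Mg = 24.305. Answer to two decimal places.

Molar mass of (Mg0.49Fe0.51)3KAlSi3O10(OH)2 = 1.47×24.305 + 1.53×55.845 + 1×39.098 + 1×26.982 + 3×28.085 + 12×15.999 + 2×1.008 = 465.510 g/mol.
Each formula unit contains 1.53 Fe, equivalent to 1.53/1 = 1.5300 mol FeO.
M(FeO) = 1×55.845 + 1×15.999 = 71.844 g/mol.
Mass of FeO per formula unit = 1.5300 × 71.844 = 109.921 g.
FeO wt% = 109.921 / 465.510 × 100 = 23.61%.

23.61 wt%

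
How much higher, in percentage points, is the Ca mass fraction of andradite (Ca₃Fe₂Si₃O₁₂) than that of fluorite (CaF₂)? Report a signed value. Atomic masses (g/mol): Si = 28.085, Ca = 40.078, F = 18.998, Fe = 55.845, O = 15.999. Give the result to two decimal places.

M(Ca₃Fe₂Si₃O₁₂) = 508.167 g/mol, so wt% Ca = 120.234/508.167 × 100 = 23.66%.
M(CaF₂) = 78.074 g/mol, so wt% Ca = 40.078/78.074 × 100 = 51.33%.
23.66 − 51.33 = -27.67 pp.

-27.67 percentage points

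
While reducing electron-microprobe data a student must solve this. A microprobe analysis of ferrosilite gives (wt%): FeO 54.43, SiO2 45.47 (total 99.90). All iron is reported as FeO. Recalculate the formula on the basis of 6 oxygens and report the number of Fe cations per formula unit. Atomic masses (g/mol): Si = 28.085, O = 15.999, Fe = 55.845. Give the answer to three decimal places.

2.001 Fe apfu

FeO (M=71.844): mol = 0.75761; Fe = 0.75761, O = 0.75761.
SiO2 (M=60.083): mol = 0.75679; Si = 0.75679, O = 1.51358.
ΣO = 2.27119; factor = 6/ΣO = 2.64179.
Fe apfu = 0.75761 × 2.64179 = 2.001.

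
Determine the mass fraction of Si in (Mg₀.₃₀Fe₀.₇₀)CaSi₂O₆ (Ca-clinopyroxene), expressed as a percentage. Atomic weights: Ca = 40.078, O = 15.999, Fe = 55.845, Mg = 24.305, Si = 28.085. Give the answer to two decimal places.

23.54 mass %

M((Mg₀.₃₀Fe₀.₇₀)CaSi₂O₆) = 238.625 g/mol.
Si contributes 2 × 28.085 = 56.170 g per mole.
56.170/238.625 = 0.2354 → 23.54%.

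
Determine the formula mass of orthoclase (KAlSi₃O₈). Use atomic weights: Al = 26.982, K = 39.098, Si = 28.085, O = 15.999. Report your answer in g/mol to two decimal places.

The formula mass is the sum 1*39.098 + 1*26.982 + 3*28.085 + 8*15.999.

278.33 g/mol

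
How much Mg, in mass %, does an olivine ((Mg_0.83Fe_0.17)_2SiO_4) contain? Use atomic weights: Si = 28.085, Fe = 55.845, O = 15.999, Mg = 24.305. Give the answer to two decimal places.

M((Mg_0.83Fe_0.17)_2SiO_4) = 151.415 g/mol.
Mg contributes 1.66 × 24.305 = 40.346 g per mole.
40.346/151.415 = 0.2665 → 26.65%.

26.65 mass %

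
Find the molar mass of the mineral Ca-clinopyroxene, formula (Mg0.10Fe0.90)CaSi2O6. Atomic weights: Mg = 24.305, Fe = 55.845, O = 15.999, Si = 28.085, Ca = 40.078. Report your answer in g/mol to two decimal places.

244.93 g/mol

The formula mass is the sum 0.10(24.305) + 0.90(55.845) + 1(40.078) + 2(28.085) + 6(15.999).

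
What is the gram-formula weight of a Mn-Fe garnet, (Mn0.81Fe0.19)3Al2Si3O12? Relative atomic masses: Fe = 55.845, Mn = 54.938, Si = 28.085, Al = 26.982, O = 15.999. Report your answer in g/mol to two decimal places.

495.54 g/mol

The formula mass is the sum 2.43*54.938 + 0.57*55.845 + 2*26.982 + 3*28.085 + 12*15.999.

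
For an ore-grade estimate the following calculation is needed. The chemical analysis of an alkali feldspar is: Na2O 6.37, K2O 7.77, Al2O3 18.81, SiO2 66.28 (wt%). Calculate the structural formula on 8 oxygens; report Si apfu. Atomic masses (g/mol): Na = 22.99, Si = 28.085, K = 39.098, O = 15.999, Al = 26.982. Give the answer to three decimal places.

6.37 wt% Na2O ÷ 61.979 g/mol = 0.10278 mol, giving 0.20556 Na and 0.10278 O.
7.77 wt% K2O ÷ 94.195 g/mol = 0.08249 mol, giving 0.16498 K and 0.08249 O.
18.81 wt% Al2O3 ÷ 101.961 g/mol = 0.18448 mol, giving 0.36896 Al and 0.55344 O.
66.28 wt% SiO2 ÷ 60.083 g/mol = 1.10314 mol, giving 1.10314 Si and 2.20628 O.
Oxygen sums to 2.94499; scaling by 8/2.94499 = 2.71648 puts the formula on 8 O.
Si: 1.10314 × 2.71648 = 2.997 atoms per formula unit.

2.997 Si apfu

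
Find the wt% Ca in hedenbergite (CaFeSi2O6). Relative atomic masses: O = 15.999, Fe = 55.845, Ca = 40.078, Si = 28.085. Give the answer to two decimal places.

Molar mass of CaFeSi2O6: 1×40.078 + 1×55.845 + 2×28.085 + 6×15.999 = 248.087 g/mol.
Mass of Ca per formula unit: 1 × 40.078 = 40.078 g.
Weight fraction Ca = 40.078 / 248.087 = 0.1615.

16.15 weight percent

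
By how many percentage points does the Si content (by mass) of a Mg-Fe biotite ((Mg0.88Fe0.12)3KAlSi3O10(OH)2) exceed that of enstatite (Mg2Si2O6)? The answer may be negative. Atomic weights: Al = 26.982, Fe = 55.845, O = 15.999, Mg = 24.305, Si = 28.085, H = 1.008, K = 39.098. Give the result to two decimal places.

M((Mg0.88Fe0.12)3KAlSi3O10(OH)2) = 428.608 g/mol, so wt% Si = 84.255/428.608 × 100 = 19.66%.
M(Mg2Si2O6) = 200.774 g/mol, so wt% Si = 56.170/200.774 × 100 = 27.98%.
19.66 − 27.98 = -8.32 pp.

-8.32 percentage points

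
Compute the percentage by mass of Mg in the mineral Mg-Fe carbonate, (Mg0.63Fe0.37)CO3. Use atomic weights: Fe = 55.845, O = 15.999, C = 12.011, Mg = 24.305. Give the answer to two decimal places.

15.95 mass %

Formula mass = 0.63×24.305 + 0.37×55.845 + 1×12.011 + 3×15.999 = 95.983 g/mol, of which 15.312 g is Mg.
So Mg makes up 15.312/95.983 = 0.1595 of the mass, i.e. 15.95%.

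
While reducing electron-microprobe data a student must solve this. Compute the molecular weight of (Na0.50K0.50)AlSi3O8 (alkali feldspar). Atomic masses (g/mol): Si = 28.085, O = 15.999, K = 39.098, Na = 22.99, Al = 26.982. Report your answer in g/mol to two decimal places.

270.27 g/mol

The formula mass is the sum 0.50*22.99 + 0.50*39.098 + 1*26.982 + 3*28.085 + 8*15.999.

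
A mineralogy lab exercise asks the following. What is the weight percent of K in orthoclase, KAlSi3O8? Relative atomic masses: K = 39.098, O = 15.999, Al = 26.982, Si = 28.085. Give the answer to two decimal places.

Molar mass of KAlSi3O8: 1×39.098 + 1×26.982 + 3×28.085 + 8×15.999 = 278.327 g/mol.
Mass of K per formula unit: 1 × 39.098 = 39.098 g.
Weight fraction K = 39.098 / 278.327 = 0.1405.

14.05 mass %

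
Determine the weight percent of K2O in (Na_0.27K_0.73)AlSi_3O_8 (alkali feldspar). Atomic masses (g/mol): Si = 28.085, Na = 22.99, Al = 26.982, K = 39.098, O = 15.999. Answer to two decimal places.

M((Na_0.27K_0.73)AlSi_3O_8) = 273.978 g/mol; M(K2O) = 94.195 g/mol.
Moles K2O per formula unit = 0.73 K ÷ 2 = 0.3650.
K2O fraction = (0.3650 × 94.195) / 273.978 = 34.381/273.978 = 0.1255.

12.55 wt%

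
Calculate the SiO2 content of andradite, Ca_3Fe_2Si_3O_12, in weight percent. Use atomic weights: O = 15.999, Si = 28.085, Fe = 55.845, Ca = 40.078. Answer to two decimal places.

35.47 wt%

Formula mass = 508.167 g/mol.
3 Si → 3.0000 mol SiO2 per formula unit; M(SiO2) = 60.083, so SiO2 mass = 180.249 g.
180.249/508.167 × 100 = 35.47 wt%.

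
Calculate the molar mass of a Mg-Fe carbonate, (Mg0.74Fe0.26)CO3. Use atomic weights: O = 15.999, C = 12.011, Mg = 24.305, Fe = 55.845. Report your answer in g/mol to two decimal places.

92.51 g/mol

Mg: 0.74 × 24.305 = 17.9857
Fe: 0.26 × 55.845 = 14.5197
C: 1 × 12.011 = 12.0110
O: 3 × 15.999 = 47.9970
Summing the contributions gives the formula mass.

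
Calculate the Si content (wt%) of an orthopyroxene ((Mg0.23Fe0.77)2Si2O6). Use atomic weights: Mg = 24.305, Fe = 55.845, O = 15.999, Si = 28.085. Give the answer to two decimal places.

22.53 wt%

Molar mass of (Mg0.23Fe0.77)2Si2O6: 0.46×24.305 + 1.54×55.845 + 2×28.085 + 6×15.999 = 249.346 g/mol.
Mass of Si per formula unit: 2 × 28.085 = 56.170 g.
Weight fraction Si = 56.170 / 249.346 = 0.2253.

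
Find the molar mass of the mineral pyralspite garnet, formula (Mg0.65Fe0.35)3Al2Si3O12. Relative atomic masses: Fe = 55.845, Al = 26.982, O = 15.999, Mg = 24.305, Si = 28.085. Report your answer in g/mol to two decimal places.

M = 1.95×24.305 + 1.05×55.845 + 2×26.982 + 3×28.085 + 12×15.999

436.24 g/mol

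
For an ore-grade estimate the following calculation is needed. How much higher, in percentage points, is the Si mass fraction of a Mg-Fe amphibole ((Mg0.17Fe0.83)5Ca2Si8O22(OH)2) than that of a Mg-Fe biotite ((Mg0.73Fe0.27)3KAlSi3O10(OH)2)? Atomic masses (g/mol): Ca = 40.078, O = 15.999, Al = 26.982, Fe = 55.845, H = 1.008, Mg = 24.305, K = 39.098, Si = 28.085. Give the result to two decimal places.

4.79 percentage points

M((Mg0.17Fe0.83)5Ca2Si8O22(OH)2) = 943.244 g/mol, so wt% Si = 224.680/943.244 × 100 = 23.82%.
M((Mg0.73Fe0.27)3KAlSi3O10(OH)2) = 442.801 g/mol, so wt% Si = 84.255/442.801 × 100 = 19.03%.
23.82 − 19.03 = 4.79 pp.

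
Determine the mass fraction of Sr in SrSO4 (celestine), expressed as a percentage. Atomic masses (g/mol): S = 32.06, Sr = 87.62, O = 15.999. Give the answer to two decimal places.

M(SrSO4) = 183.676 g/mol.
Sr contributes 1 × 87.62 = 87.620 g per mole.
87.620/183.676 = 0.4770 → 47.70%.

47.70 weight percent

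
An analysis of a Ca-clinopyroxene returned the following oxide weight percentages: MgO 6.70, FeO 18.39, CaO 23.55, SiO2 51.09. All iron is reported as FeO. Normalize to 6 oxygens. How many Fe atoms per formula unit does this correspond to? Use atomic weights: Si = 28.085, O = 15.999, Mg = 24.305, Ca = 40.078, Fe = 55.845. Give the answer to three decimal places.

0.604 Fe apfu

MgO: 6.70/40.304 = 0.16624 mol → 0.16624 mol Mg, 0.16624 mol O.
FeO: 18.39/71.844 = 0.25597 mol → 0.25597 mol Fe, 0.25597 mol O.
CaO: 23.55/56.077 = 0.41996 mol → 0.41996 mol Ca, 0.41996 mol O.
SiO2: 51.09/60.083 = 0.85032 mol → 0.85032 mol Si, 1.70064 mol O.
Total oxygen = 2.54281 mol. Normalization factor = 6/2.54281 = 2.35959.
Fe per 6 O = 0.25597 × 2.35959 = 0.604.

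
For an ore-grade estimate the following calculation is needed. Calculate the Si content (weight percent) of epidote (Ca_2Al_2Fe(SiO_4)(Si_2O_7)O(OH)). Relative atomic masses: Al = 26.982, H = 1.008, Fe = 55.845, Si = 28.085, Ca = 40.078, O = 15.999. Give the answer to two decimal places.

M(Ca_2Al_2Fe(SiO_4)(Si_2O_7)O(OH)) = 483.215 g/mol.
Si contributes 3 × 28.085 = 84.255 g per mole.
84.255/483.215 = 0.1744 → 17.44%.

17.44 weight percent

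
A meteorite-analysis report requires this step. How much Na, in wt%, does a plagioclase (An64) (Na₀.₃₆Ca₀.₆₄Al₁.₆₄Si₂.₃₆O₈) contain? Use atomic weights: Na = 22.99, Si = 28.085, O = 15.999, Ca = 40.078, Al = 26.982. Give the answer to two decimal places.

3.04 wt%

Formula mass = 0.36*22.99 + 0.64*40.078 + 1.64*26.982 + 2.36*28.085 + 8*15.999 = 272.449 g/mol, of which 8.276 g is Na.
So Na makes up 8.276/272.449 = 0.0304 of the mass, i.e. 3.04%.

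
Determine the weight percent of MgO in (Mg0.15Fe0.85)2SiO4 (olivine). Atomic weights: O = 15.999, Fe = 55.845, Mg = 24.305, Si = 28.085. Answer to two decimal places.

M((Mg0.15Fe0.85)2SiO4) = 194.309 g/mol; M(MgO) = 40.304 g/mol.
Moles MgO per formula unit = 0.30 Mg ÷ 1 = 0.3000.
MgO fraction = (0.3000 × 40.304) / 194.309 = 12.091/194.309 = 0.0622.

6.22 wt%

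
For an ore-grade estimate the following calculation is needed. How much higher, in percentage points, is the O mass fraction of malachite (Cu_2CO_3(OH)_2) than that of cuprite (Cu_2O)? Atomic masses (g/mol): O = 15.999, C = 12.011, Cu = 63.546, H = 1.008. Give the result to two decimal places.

25.00 percentage points

O in Cu_2CO_3(OH)_2: molar mass 221.114 g/mol; 5×15.999 = 79.995 g → 36.18 wt%.
O in Cu_2O: molar mass 143.091 g/mol; 1×15.999 = 15.999 g → 11.18 wt%.
Difference = 36.18 − 11.18 = 25.00 percentage points.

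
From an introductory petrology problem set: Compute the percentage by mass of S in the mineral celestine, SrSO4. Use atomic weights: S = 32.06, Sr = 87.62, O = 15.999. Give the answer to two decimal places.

17.45 mass %

Formula mass = 1·87.62 + 1·32.06 + 4·15.999 = 183.676 g/mol, of which 32.060 g is S.
So S makes up 32.060/183.676 = 0.1745 of the mass, i.e. 17.45%.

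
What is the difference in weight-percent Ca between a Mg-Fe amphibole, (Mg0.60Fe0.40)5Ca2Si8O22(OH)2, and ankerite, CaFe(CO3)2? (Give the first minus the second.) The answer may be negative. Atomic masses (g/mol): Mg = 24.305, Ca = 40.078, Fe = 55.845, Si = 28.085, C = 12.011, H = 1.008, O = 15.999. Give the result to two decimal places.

-9.40 percentage points

Ca in (Mg0.60Fe0.40)5Ca2Si8O22(OH)2: molar mass 875.433 g/mol; 2×40.078 = 80.156 g → 9.16 wt%.
Ca in CaFe(CO3)2: molar mass 215.939 g/mol; 1×40.078 = 40.078 g → 18.56 wt%.
Difference = 9.16 − 18.56 = -9.40 percentage points.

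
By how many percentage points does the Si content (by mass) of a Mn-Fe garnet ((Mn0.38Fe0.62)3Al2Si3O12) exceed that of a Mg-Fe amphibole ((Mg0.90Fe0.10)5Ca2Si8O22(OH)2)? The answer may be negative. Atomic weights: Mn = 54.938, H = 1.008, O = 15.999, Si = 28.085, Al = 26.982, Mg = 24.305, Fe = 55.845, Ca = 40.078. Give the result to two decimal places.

Si in (Mn0.38Fe0.62)3Al2Si3O12: molar mass 496.708 g/mol; 3×28.085 = 84.255 g → 16.96 wt%.
Si in (Mg0.90Fe0.10)5Ca2Si8O22(OH)2: molar mass 828.123 g/mol; 8×28.085 = 224.680 g → 27.13 wt%.
Difference = 16.96 − 27.13 = -10.17 percentage points.

-10.17 percentage points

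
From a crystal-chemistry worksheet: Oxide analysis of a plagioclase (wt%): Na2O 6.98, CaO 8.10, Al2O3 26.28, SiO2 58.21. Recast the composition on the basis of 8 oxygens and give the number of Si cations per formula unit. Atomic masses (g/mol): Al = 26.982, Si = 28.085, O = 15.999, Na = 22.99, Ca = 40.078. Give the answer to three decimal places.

Na2O: 6.98/61.979 = 0.11262 mol → 0.22524 mol Na, 0.11262 mol O.
CaO: 8.10/56.077 = 0.14444 mol → 0.14444 mol Ca, 0.14444 mol O.
Al2O3: 26.28/101.961 = 0.25775 mol → 0.51550 mol Al, 0.77325 mol O.
SiO2: 58.21/60.083 = 0.96883 mol → 0.96883 mol Si, 1.93766 mol O.
Total oxygen = 2.96797 mol. Normalization factor = 8/2.96797 = 2.69545.
Si per 8 O = 0.96883 × 2.69545 = 2.611.

2.611 Si apfu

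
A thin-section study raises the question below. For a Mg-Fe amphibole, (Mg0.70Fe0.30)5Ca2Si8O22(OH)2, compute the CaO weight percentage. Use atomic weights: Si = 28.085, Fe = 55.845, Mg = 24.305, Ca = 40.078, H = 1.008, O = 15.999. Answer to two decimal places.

Molar mass of (Mg0.70Fe0.30)5Ca2Si8O22(OH)2 = 3.50×24.305 + 1.50×55.845 + 2×40.078 + 8×28.085 + 24×15.999 + 2×1.008 = 859.663 g/mol.
Each formula unit contains 2 Ca, equivalent to 2/1 = 2.0000 mol CaO.
M(CaO) = 1×40.078 + 1×15.999 = 56.077 g/mol.
Mass of CaO per formula unit = 2.0000 × 56.077 = 112.154 g.
CaO wt% = 112.154 / 859.663 × 100 = 13.05%.

13.05 wt%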